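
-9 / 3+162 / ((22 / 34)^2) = 46455 / 121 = 383.93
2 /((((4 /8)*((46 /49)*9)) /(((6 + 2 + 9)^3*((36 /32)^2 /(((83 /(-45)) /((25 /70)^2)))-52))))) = -266437045477 /2199168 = -121153.57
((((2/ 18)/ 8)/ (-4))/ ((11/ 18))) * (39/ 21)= -0.01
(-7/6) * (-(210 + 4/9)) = 6629/27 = 245.52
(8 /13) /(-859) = -8 /11167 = -0.00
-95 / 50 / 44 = -0.04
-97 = -97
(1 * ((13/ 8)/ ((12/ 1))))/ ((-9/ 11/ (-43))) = 6149/ 864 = 7.12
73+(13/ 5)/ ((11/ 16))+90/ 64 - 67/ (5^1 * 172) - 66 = 916497/ 75680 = 12.11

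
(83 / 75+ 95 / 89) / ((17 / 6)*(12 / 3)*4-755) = -14512 / 4737025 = -0.00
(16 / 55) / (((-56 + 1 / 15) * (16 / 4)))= -12 / 9229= -0.00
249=249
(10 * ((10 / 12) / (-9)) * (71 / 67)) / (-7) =1775 / 12663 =0.14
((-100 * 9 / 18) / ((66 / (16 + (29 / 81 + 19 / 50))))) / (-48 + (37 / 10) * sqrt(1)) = 338945 / 1184139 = 0.29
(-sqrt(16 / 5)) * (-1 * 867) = 3468 * sqrt(5) / 5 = 1550.94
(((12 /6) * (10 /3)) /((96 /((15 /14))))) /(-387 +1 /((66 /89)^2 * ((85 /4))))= -771375 /4011250208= -0.00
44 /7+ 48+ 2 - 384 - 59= -2707 /7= -386.71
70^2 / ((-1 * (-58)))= 2450 / 29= 84.48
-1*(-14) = 14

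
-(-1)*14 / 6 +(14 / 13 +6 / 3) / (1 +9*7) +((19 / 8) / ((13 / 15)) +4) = 1423 / 156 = 9.12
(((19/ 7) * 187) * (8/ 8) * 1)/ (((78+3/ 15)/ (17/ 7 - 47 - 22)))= -486970/ 1127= -432.09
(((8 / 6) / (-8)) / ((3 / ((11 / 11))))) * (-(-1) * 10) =-5 / 9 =-0.56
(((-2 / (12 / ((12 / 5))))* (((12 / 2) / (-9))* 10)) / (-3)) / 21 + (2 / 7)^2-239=-316145 / 1323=-238.96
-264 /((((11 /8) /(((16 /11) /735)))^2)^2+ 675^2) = -23622320128 /20853090688501996875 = -0.00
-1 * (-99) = 99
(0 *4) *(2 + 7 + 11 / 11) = 0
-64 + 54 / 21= -430 / 7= -61.43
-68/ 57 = -1.19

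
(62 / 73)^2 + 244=1304120 / 5329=244.72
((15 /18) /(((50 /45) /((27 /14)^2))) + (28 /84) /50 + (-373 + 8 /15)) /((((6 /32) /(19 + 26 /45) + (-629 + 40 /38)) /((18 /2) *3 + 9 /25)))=27652549262172 /1716804945625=16.11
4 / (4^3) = 1 / 16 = 0.06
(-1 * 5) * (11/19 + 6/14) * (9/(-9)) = 670/133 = 5.04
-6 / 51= -2 / 17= -0.12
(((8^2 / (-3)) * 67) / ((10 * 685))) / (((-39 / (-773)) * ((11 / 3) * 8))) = -207164 / 1469325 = -0.14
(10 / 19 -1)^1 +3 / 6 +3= 115 / 38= 3.03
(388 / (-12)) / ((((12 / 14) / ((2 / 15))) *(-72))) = 679 / 9720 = 0.07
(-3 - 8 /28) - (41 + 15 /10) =-641 /14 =-45.79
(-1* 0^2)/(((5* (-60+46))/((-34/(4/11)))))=0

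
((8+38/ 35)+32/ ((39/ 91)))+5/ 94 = 83.81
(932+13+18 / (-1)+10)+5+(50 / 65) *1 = 12256 / 13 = 942.77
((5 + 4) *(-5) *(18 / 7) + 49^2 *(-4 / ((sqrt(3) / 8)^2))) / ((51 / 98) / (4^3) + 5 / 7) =-3857299712 / 13593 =-283771.04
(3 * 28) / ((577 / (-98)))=-8232 / 577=-14.27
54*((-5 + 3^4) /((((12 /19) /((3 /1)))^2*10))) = 185193 /20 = 9259.65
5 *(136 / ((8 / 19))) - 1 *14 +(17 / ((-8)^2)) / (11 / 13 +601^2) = 481132417757 / 300519936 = 1601.00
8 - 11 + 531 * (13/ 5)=6888/ 5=1377.60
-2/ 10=-1/ 5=-0.20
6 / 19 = 0.32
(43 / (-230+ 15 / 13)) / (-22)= 559 / 65450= 0.01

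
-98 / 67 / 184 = -49 / 6164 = -0.01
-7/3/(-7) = 1/3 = 0.33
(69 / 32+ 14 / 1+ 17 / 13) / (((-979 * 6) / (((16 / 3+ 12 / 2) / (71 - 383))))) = 0.00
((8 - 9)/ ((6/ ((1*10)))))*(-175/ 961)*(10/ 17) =8750/ 49011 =0.18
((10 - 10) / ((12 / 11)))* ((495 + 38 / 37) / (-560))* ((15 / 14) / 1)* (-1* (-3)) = 0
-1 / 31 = -0.03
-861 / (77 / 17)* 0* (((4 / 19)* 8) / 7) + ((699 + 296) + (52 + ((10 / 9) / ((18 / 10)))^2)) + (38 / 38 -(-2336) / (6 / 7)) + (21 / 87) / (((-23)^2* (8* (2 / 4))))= 1519332185687 / 402609204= 3773.71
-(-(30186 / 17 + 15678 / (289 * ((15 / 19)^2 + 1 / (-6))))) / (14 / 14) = 1894.46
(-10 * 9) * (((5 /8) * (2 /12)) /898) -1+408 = 2923813 /7184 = 406.99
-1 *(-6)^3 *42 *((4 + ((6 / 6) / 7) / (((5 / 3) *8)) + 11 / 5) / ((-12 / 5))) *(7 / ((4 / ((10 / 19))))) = -1643355 / 76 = -21623.09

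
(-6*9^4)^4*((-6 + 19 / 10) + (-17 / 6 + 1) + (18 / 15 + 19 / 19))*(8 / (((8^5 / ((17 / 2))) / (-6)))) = 17861261600342895399 / 160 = 111632885002143096.24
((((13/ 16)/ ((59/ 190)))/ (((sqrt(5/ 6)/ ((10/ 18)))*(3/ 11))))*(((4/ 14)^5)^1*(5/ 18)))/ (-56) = -0.00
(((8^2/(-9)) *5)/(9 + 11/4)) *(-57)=24320/141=172.48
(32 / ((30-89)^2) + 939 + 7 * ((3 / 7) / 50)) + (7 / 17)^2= 47244131427 / 50300450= 939.24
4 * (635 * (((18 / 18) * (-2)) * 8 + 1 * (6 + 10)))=0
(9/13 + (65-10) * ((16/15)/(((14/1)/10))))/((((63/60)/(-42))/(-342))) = 53028240/91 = 582727.91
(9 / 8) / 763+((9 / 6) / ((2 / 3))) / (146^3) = 14011479 / 9498239072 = 0.00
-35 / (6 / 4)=-23.33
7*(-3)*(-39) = 819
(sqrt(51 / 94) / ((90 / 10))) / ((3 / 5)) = 5 * sqrt(4794) / 2538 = 0.14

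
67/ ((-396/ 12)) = -67/ 33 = -2.03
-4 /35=-0.11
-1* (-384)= 384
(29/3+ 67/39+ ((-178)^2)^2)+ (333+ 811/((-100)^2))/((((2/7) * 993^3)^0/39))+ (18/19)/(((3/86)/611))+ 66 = 2479646627042363/2470000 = 1003905517.02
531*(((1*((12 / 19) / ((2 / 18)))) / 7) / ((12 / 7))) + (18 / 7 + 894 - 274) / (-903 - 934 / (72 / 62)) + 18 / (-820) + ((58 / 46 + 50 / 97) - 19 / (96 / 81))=14169969672463443 / 59817980005280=236.88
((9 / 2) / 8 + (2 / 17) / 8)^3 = 3869893 / 20123648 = 0.19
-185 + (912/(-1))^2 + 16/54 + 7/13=291877502/351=831559.83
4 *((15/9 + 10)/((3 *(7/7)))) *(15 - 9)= 280/3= 93.33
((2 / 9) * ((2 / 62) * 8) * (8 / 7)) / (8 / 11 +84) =352 / 455049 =0.00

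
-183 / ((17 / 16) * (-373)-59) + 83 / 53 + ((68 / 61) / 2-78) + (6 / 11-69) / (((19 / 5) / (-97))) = 8229935611256 / 4922452645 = 1671.92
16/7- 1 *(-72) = 520/7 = 74.29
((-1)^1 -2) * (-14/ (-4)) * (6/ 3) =-21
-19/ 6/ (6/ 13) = -247/ 36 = -6.86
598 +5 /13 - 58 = 7025 /13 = 540.38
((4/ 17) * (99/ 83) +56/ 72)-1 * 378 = -376.94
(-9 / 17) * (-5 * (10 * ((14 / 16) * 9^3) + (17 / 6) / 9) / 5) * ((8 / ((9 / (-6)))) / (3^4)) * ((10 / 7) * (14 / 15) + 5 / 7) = -118497508 / 260253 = -455.32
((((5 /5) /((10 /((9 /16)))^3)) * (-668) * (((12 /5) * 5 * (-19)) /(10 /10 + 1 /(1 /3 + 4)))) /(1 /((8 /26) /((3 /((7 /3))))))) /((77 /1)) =0.07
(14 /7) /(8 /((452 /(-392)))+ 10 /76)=-8588 /29227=-0.29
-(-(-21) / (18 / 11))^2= -5929 / 36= -164.69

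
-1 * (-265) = 265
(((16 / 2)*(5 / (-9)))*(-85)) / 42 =1700 / 189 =8.99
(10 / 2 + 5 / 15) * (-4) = -64 / 3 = -21.33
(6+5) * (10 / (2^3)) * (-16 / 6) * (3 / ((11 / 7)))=-70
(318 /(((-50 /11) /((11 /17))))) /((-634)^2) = -19239 /170831300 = -0.00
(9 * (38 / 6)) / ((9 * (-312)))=-19 / 936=-0.02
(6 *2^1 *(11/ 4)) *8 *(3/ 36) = 22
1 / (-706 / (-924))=462 / 353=1.31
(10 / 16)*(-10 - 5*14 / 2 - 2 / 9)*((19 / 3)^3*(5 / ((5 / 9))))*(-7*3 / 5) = 19541291 / 72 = 271406.82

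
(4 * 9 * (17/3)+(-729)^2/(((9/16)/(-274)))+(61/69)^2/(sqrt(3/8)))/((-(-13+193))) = 21572551/15-3721 * sqrt(6)/1285470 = 1438170.06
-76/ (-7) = 76/ 7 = 10.86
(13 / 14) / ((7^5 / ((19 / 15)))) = 247 / 3529470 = 0.00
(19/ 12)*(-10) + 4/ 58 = -2743/ 174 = -15.76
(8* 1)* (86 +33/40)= 3473/5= 694.60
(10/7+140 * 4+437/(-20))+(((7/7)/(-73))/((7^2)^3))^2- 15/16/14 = 6367119129997990251/11801635119060640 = 539.51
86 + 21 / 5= 451 / 5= 90.20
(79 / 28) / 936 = 79 / 26208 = 0.00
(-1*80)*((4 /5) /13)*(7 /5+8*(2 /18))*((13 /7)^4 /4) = -3620656 /108045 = -33.51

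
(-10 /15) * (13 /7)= -26 /21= -1.24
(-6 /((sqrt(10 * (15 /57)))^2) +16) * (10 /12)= 343 /30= 11.43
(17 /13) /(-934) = -0.00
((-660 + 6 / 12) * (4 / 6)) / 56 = -1319 / 168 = -7.85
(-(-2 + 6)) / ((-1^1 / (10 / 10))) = 4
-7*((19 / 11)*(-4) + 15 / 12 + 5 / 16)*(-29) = -191023 / 176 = -1085.36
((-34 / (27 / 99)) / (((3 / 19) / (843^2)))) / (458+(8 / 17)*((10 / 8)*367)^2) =-1734299404 / 307527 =-5639.50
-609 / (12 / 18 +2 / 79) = -144333 / 164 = -880.08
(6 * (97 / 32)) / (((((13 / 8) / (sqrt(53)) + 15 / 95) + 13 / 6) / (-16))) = -7454861280 / 59001719 + 98327736 * sqrt(53) / 59001719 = -114.22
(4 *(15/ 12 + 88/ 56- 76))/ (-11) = 2049/ 77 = 26.61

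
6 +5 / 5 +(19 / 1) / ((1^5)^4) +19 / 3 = 97 / 3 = 32.33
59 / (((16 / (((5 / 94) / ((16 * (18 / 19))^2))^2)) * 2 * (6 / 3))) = 192223475 / 3890501904236544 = 0.00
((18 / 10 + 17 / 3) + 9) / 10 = 1.65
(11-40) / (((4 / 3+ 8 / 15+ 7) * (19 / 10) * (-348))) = 25 / 5054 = 0.00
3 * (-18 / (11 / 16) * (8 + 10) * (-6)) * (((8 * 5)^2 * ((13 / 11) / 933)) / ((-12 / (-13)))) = 700876800 / 37631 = 18624.98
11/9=1.22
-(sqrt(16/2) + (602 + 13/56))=-33725/56-2 * sqrt(2)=-605.06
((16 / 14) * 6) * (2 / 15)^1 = 32 / 35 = 0.91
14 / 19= 0.74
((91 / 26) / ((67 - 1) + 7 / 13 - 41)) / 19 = 91 / 12616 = 0.01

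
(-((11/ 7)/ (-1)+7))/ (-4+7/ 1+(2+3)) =-0.68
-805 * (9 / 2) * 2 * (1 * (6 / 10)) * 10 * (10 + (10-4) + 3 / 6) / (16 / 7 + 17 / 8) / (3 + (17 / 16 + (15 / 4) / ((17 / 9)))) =-312149376 / 11609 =-26888.57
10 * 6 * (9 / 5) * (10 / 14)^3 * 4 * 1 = 54000 / 343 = 157.43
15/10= 1.50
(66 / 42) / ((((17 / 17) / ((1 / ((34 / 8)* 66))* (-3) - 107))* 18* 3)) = -20011 / 6426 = -3.11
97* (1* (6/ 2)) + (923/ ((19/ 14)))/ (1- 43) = 274.81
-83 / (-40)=2.08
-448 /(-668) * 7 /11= 784 /1837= 0.43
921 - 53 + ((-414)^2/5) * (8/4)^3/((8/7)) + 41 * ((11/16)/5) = 19266243/80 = 240828.04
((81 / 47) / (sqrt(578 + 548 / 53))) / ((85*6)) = 9*sqrt(1652646) / 83048060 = 0.00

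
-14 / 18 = -7 / 9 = -0.78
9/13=0.69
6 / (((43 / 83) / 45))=22410 / 43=521.16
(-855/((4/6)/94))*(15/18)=-100462.50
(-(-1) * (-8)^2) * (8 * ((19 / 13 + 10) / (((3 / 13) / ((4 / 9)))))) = 305152 / 27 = 11301.93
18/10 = 9/5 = 1.80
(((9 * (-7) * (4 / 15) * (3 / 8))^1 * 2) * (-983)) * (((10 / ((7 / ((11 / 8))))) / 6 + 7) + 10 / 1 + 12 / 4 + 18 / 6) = 11557131 / 40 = 288928.28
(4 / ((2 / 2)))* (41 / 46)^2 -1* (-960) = 509521 / 529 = 963.18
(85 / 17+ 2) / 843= 7 / 843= 0.01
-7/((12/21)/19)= -931/4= -232.75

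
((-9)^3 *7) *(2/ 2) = -5103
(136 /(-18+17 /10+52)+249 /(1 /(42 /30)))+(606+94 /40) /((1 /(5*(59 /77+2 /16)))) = 113220301 /36960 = 3063.32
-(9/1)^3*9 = -6561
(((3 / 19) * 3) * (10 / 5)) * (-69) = -1242 / 19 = -65.37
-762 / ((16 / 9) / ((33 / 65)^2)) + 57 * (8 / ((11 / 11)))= 11678619 / 33800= 345.52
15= 15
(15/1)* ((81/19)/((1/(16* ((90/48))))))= 36450/19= 1918.42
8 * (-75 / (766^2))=-150 / 146689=-0.00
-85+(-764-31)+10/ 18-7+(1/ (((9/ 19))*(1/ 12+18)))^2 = -886.43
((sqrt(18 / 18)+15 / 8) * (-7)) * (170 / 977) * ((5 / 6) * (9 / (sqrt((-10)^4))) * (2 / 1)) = -8211 / 15632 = -0.53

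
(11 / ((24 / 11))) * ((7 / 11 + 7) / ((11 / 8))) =28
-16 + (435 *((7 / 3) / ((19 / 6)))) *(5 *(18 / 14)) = 38846 / 19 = 2044.53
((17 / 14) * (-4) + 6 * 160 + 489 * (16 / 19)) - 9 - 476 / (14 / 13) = 121819 / 133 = 915.93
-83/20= -4.15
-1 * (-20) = 20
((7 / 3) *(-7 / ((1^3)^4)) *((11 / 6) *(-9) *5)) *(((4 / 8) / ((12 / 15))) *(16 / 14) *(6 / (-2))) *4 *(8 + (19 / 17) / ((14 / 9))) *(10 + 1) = -18830625 / 17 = -1107683.82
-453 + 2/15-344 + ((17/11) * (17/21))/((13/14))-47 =-1807204/2145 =-842.52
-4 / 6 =-2 / 3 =-0.67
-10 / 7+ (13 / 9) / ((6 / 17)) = 1007 / 378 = 2.66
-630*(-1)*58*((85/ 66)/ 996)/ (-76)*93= -8023575/ 138776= -57.82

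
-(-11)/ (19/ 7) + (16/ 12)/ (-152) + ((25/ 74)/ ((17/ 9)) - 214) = -7521145/ 35853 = -209.78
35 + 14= 49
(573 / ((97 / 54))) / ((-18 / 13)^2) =32279 / 194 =166.39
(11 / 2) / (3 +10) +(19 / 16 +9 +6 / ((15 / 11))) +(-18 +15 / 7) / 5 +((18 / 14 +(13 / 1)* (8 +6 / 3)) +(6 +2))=1100189 / 7280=151.12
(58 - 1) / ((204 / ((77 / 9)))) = 1463 / 612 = 2.39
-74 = -74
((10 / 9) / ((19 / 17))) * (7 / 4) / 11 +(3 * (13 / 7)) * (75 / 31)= 11132965 / 816354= 13.64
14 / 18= 7 / 9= 0.78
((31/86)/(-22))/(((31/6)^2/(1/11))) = -9/161293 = -0.00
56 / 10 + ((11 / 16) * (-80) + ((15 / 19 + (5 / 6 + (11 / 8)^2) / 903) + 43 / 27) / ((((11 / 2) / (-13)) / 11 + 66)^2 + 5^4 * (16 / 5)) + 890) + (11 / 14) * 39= 9241168961835091 / 10606876030800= 871.24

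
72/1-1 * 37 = 35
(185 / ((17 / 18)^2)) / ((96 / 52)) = 112.34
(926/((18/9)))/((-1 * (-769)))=463/769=0.60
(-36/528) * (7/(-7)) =3/44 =0.07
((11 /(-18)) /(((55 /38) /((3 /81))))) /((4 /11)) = -209 /4860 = -0.04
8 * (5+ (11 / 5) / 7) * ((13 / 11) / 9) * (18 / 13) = 2976 / 385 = 7.73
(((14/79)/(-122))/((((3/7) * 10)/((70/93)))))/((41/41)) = -343/1344501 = -0.00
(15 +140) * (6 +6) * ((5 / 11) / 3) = 3100 / 11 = 281.82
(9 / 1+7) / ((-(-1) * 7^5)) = 16 / 16807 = 0.00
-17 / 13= -1.31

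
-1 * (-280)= 280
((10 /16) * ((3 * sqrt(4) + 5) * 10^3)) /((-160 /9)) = -12375 /32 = -386.72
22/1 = 22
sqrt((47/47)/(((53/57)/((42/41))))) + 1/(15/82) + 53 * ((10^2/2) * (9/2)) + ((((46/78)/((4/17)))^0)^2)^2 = 3 * sqrt(578018)/2173 + 178972/15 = 11932.52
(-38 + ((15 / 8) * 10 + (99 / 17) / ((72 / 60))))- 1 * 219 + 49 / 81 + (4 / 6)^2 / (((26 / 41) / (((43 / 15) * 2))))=-81905627 / 358020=-228.77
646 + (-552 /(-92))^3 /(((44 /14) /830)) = 634586 /11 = 57689.64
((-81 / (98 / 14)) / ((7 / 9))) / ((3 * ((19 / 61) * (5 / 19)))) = -14823 / 245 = -60.50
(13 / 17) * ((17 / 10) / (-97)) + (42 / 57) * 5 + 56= 1099733 / 18430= 59.67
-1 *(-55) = 55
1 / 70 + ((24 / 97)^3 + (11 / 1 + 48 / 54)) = 6852843947 / 574983990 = 11.92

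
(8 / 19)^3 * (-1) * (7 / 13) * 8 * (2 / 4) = -14336 / 89167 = -0.16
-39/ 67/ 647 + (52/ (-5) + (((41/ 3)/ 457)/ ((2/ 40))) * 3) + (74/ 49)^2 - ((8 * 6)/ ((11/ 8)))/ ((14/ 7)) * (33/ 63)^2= -7930265176373/ 713474905395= -11.11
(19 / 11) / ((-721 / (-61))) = 0.15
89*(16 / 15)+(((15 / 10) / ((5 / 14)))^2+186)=22393 / 75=298.57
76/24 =19/6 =3.17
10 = 10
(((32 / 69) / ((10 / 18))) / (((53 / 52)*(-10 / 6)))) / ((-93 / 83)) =0.44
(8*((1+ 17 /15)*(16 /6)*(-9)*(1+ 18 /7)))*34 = -348160 /7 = -49737.14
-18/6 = -3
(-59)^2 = 3481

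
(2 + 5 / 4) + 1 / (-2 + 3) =17 / 4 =4.25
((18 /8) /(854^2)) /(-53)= -9 /154614992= -0.00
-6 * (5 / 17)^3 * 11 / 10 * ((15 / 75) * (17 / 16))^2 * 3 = -99 / 4352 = -0.02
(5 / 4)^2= 25 / 16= 1.56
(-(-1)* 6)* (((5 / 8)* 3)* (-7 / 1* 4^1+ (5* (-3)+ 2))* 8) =-3690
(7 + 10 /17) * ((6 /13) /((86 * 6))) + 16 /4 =1771 /442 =4.01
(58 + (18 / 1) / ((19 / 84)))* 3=7842 / 19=412.74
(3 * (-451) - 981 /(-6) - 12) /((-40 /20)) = 2403 /4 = 600.75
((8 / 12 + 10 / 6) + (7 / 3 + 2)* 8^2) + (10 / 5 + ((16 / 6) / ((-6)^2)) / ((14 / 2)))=53237 / 189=281.68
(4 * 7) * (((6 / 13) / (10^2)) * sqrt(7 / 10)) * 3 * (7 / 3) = 147 * sqrt(70) / 1625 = 0.76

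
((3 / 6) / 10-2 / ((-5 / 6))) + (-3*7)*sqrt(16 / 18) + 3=109 / 20-14*sqrt(2)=-14.35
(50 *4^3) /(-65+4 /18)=-28800 /583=-49.40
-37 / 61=-0.61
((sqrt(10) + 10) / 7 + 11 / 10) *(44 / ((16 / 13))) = 143 *sqrt(10) / 28 + 25311 / 280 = 106.55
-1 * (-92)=92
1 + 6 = 7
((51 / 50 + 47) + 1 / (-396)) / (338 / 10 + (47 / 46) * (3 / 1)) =179239 / 137610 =1.30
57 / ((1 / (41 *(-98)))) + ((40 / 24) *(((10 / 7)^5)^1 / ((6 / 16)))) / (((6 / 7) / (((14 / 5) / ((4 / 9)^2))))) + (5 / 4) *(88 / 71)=-5566782448 / 24353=-228587.13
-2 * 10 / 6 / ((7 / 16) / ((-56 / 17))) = 1280 / 51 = 25.10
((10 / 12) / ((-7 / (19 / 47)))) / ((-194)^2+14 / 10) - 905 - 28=-346591902229 / 371481138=-933.00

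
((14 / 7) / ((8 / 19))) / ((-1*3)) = -19 / 12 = -1.58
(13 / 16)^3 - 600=-2455403 / 4096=-599.46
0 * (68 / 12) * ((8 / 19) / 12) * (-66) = 0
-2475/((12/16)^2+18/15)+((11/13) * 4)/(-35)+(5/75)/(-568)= -51174648149/36440040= -1404.35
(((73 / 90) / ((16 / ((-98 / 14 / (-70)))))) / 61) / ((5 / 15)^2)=73 / 97600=0.00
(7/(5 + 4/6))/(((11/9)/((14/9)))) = 294/187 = 1.57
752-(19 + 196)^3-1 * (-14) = -9937609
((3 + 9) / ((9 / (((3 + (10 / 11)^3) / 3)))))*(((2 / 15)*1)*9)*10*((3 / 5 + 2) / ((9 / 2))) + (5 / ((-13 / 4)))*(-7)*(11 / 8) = 123183013 / 4671810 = 26.37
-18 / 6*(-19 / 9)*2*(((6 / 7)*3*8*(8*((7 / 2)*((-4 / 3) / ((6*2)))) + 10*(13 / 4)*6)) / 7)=1050016 / 147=7142.97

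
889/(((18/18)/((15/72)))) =4445/24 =185.21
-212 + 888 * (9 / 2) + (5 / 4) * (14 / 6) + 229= 4015.92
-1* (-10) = 10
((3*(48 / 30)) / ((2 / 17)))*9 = 1836 / 5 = 367.20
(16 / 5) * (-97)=-1552 / 5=-310.40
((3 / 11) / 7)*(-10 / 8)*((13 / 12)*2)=-65 / 616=-0.11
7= 7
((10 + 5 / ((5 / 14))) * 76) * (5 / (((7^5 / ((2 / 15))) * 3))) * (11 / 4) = 3344 / 50421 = 0.07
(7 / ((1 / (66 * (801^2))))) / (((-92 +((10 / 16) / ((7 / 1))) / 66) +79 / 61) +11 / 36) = -200488773947616 / 61142321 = -3279050.76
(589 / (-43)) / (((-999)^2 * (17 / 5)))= -2945 / 729538731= -0.00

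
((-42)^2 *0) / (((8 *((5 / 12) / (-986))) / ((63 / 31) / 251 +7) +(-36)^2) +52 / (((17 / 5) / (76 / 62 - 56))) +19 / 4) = 0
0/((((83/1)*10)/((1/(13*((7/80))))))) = 0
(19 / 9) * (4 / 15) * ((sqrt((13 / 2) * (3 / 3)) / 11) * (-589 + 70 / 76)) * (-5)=2483 * sqrt(26) / 33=383.66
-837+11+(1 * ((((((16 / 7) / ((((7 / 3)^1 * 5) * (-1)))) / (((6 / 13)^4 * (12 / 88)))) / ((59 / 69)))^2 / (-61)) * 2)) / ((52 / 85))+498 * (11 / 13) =-11550111510467326 / 24158329662285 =-478.10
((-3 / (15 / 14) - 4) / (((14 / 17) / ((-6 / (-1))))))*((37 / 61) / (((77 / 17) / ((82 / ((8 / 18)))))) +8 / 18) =-1246.09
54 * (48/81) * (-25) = -800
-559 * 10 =-5590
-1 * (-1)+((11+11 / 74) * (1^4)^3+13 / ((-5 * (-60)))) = 135331 / 11100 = 12.19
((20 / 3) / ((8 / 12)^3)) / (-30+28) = -11.25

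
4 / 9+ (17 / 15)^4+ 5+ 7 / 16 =7.53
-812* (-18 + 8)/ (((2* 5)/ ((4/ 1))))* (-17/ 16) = -3451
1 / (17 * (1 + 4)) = 1 / 85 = 0.01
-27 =-27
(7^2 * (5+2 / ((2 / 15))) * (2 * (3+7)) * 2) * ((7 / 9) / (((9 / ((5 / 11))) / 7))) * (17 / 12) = 40817000 / 2673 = 15270.11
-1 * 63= -63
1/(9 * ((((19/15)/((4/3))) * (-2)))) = -0.06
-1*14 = -14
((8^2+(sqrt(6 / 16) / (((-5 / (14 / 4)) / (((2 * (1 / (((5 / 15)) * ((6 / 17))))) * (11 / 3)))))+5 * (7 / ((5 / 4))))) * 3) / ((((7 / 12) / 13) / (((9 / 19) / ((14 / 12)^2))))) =13950144 / 6517-1181466 * sqrt(6) / 4655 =1518.88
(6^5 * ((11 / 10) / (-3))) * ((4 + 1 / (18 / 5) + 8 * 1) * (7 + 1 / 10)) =-6213636 / 25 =-248545.44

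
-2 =-2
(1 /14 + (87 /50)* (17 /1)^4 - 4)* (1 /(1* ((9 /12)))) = 101725828 /525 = 193763.48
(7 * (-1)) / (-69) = 7 / 69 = 0.10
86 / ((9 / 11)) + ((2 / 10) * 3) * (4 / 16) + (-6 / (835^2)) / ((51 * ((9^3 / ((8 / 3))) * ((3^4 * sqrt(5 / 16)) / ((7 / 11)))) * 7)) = 18947 / 180 - 64 * sqrt(5) / 115483081465125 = 105.26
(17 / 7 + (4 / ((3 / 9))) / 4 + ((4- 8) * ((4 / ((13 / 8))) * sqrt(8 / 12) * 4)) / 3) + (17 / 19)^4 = 5536845 / 912247- 512 * sqrt(6) / 117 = -4.65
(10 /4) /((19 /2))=5 /19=0.26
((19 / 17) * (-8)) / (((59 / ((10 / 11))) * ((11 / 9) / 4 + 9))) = -10944 / 739211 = -0.01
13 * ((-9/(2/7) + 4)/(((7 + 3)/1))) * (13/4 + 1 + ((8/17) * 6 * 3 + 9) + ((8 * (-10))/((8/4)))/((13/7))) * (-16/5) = 1771/85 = 20.84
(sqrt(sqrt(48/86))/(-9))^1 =-3^(1/4) * 86^(3/4)/387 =-0.10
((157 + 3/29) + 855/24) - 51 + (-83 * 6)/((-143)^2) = 672268033/4744168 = 141.70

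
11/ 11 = 1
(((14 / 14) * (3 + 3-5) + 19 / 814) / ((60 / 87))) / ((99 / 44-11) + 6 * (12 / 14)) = -169099 / 411070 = -0.41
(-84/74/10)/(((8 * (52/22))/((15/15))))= -231/38480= -0.01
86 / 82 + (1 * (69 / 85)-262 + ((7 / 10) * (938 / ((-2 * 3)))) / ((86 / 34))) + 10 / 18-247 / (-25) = -292.97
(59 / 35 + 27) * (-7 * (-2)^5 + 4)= 228912 / 35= 6540.34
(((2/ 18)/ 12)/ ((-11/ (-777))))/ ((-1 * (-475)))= 259/ 188100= 0.00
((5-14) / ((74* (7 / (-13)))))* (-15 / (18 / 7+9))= -65 / 222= -0.29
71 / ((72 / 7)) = 497 / 72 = 6.90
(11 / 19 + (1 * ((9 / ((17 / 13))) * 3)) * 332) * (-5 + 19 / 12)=-90786095 / 3876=-23422.63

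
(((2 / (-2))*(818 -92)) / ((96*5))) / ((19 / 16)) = -121 / 95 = -1.27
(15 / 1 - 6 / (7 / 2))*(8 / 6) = 124 / 7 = 17.71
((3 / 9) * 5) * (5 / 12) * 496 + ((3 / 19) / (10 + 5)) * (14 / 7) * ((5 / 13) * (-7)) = 765574 / 2223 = 344.39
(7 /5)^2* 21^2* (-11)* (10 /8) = -237699 /20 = -11884.95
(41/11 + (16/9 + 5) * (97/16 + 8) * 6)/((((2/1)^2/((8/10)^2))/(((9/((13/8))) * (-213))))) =-388407204/3575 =-108645.37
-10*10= -100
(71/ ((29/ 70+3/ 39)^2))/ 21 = 8399300/ 599427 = 14.01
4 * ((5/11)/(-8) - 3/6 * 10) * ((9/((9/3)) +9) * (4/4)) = -2670/11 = -242.73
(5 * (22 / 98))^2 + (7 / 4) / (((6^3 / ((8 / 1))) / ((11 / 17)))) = 5738777 / 4408236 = 1.30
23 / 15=1.53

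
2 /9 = 0.22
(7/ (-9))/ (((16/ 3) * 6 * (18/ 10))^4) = -4375/ 61917364224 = -0.00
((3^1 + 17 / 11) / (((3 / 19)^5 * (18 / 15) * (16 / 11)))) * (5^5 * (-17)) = -16442844921875 / 11664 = -1409708926.77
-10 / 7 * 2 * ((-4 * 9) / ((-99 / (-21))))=240 / 11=21.82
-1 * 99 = -99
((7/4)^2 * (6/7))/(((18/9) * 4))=21/64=0.33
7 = 7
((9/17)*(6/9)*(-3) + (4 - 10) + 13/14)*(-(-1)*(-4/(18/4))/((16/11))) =16049/4284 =3.75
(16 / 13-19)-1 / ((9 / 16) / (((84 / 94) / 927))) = -30196229 / 1699191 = -17.77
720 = 720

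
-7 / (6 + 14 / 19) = -133 / 128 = -1.04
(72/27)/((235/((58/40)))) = 58/3525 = 0.02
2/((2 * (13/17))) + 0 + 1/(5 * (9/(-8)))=661/585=1.13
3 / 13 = 0.23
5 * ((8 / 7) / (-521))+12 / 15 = 14388 / 18235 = 0.79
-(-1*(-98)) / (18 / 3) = -16.33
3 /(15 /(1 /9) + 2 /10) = 15 /676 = 0.02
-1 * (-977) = 977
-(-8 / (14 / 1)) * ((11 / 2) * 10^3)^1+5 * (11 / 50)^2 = 11000847 / 3500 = 3143.10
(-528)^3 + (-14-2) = -147197968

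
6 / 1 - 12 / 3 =2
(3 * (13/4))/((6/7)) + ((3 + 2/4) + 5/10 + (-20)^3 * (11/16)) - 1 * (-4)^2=-44005/8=-5500.62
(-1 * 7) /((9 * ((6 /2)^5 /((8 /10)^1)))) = -28 /10935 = -0.00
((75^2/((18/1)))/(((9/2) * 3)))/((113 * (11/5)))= 0.09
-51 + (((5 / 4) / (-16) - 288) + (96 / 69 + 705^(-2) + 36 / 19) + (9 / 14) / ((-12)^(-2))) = -23666723422399 / 97305566400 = -243.22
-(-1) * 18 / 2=9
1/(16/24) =3/2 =1.50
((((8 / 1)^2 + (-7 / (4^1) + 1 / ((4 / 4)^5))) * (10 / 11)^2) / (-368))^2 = 0.02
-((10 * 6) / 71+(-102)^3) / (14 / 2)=75345708 / 497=151601.02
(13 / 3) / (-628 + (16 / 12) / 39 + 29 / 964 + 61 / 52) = -244374 / 35345653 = -0.01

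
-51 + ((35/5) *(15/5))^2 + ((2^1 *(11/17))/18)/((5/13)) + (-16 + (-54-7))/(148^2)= 6538131767/16756560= 390.18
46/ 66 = 23/ 33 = 0.70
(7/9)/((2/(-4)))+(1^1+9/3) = 22/9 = 2.44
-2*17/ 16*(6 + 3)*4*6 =-459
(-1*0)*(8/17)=0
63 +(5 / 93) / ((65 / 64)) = 76231 / 1209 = 63.05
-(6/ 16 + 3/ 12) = -5/ 8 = -0.62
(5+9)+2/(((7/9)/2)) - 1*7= 85/7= 12.14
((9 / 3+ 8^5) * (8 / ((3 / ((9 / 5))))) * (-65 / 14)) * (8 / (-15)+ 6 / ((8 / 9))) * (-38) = 6038450002 / 35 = 172527142.91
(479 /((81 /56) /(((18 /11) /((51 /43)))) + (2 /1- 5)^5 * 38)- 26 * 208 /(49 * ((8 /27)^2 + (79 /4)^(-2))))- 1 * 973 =-122851502224814333 /55980649771515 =-2194.54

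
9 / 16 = 0.56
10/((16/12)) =15/2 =7.50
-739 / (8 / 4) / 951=-739 / 1902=-0.39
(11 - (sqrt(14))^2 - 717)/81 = -80/9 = -8.89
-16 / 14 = -8 / 7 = -1.14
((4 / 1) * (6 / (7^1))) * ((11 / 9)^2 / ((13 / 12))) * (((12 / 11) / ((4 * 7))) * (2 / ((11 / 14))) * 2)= 256 / 273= 0.94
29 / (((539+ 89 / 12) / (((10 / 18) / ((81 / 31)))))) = 17980 / 1593351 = 0.01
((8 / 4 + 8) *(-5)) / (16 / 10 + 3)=-250 / 23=-10.87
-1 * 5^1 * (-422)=2110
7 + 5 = 12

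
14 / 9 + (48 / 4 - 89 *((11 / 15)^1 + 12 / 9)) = -7667 / 45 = -170.38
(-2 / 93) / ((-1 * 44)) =1 / 2046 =0.00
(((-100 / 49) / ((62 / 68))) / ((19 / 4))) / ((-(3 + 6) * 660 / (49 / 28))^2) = -17 / 415640808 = -0.00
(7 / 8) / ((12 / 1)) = 7 / 96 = 0.07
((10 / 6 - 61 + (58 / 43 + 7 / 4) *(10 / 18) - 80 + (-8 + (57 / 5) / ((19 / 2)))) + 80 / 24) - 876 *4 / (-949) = -13823791 / 100620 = -137.39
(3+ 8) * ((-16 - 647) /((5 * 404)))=-7293 /2020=-3.61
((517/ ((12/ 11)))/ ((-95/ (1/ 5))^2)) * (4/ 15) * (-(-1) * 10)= 11374/ 2030625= 0.01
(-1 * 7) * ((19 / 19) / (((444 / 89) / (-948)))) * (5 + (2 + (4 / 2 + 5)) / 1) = 689038 / 37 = 18622.65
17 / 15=1.13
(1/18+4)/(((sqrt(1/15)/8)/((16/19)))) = 4672* sqrt(15)/171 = 105.82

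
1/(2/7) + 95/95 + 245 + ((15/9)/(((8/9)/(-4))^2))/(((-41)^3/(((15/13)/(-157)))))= 140386427503/562671044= 249.50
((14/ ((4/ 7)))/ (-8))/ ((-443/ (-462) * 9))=-0.35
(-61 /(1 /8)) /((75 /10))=-65.07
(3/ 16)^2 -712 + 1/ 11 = -2004637/ 2816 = -711.87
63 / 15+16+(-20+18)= 91 / 5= 18.20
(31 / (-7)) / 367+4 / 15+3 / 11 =223526 / 423885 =0.53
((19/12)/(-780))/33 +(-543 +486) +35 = -6795379/308880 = -22.00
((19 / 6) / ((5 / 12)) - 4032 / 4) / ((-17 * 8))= 2501 / 340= 7.36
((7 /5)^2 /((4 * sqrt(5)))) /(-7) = -7 * sqrt(5) /500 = -0.03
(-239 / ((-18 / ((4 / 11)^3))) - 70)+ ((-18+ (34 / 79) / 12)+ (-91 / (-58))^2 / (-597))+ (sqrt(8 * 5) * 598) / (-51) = -55324719911825 / 633514733676 - 1196 * sqrt(10) / 51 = -161.49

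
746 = 746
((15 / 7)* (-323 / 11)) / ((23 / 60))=-290700 / 1771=-164.14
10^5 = 100000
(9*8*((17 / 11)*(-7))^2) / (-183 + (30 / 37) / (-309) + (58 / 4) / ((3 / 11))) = -1371411216 / 21131077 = -64.90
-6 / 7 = -0.86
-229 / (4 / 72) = -4122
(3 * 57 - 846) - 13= -688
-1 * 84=-84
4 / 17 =0.24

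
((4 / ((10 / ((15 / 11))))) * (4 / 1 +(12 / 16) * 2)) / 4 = 3 / 4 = 0.75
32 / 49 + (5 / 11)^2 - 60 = -59.14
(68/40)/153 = 0.01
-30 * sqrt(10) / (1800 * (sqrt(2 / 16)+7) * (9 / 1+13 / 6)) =-28 * sqrt(10) / 130985+2 * sqrt(5) / 130985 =-0.00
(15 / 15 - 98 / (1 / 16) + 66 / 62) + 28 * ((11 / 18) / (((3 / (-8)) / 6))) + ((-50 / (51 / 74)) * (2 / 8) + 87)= -8399144 / 4743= -1770.85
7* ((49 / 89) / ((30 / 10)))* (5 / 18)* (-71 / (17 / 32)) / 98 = -19880 / 40851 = -0.49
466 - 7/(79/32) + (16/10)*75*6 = 1183.16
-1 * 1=-1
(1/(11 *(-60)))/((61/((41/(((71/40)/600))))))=-0.34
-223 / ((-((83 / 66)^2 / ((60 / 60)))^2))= 4231366128 / 47458321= 89.16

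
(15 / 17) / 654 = 5 / 3706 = 0.00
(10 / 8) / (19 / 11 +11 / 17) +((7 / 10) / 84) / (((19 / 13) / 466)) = 3.18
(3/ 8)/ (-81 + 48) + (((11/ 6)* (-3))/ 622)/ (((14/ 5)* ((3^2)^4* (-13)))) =-23210282/ 2042511471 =-0.01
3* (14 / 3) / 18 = 0.78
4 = 4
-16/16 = -1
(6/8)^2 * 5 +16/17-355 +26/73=-6967275/19856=-350.89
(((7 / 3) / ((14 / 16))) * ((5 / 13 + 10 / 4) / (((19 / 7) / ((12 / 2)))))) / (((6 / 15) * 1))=10500 / 247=42.51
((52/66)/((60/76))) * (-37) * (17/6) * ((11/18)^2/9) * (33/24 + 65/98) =-1365485407/154314720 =-8.85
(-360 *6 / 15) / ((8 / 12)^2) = -324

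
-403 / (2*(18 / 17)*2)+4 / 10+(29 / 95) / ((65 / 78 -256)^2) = -94.75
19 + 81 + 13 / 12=1213 / 12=101.08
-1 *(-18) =18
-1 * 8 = -8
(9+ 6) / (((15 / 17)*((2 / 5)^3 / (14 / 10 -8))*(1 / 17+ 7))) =-15895 / 64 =-248.36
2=2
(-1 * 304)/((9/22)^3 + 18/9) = -3236992/22025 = -146.97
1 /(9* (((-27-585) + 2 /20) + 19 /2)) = -5 /27108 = -0.00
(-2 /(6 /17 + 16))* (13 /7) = -221 /973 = -0.23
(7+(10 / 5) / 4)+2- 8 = 3 / 2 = 1.50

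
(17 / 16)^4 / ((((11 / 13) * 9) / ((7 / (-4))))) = -7600411 / 25952256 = -0.29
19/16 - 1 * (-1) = 35/16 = 2.19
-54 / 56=-27 / 28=-0.96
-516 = -516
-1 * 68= -68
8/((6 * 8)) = 1/6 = 0.17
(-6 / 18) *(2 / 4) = -1 / 6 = -0.17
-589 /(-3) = 589 /3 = 196.33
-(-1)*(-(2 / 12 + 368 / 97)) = -2305 / 582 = -3.96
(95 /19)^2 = 25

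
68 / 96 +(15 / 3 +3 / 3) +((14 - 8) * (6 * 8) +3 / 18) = 294.88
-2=-2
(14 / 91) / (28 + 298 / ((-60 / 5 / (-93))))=4 / 60775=0.00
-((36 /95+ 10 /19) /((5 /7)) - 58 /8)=11367 /1900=5.98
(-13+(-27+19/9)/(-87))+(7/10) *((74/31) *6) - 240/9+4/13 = -45828899/1577745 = -29.05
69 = 69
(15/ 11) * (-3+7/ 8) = -255/ 88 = -2.90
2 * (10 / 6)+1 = 13 / 3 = 4.33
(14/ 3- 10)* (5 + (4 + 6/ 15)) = -752/ 15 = -50.13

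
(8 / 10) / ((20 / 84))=84 / 25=3.36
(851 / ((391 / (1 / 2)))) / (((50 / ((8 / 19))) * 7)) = 74 / 56525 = 0.00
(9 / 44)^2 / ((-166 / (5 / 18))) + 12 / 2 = 3856467 / 642752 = 6.00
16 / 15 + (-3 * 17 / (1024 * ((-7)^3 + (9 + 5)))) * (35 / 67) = 51597041 / 48368640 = 1.07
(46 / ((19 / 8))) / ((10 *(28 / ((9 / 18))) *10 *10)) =23 / 66500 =0.00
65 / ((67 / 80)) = 5200 / 67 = 77.61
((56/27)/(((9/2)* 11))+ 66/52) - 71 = -4843237/69498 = -69.69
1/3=0.33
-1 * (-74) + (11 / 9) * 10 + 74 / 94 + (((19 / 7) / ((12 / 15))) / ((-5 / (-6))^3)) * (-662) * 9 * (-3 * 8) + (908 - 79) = 62126049616 / 74025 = 839257.68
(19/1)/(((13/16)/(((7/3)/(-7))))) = -304/39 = -7.79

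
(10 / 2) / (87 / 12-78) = -20 / 283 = -0.07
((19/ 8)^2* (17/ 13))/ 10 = 6137/ 8320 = 0.74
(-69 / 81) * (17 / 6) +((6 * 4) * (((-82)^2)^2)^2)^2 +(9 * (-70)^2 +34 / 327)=42499677454675708017508428223873657625 / 17658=2406822825613076680117138000000000.00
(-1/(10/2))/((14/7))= -0.10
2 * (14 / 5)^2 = 15.68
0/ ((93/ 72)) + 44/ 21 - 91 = -1867/ 21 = -88.90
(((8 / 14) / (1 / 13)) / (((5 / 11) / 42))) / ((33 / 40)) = 832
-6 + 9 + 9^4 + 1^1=6565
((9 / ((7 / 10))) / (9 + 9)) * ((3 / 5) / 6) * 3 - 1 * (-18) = 255 / 14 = 18.21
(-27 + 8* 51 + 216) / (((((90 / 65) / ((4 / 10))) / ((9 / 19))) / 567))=46320.92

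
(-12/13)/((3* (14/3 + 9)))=-12/533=-0.02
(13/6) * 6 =13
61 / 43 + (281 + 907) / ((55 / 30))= 27925 / 43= 649.42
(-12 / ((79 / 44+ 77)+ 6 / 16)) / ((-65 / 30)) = 0.07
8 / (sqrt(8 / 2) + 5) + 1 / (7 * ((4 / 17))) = 1.75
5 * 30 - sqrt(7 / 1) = 150 - sqrt(7) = 147.35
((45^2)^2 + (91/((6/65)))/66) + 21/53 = 86064239311/20988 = 4100640.33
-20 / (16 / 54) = -67.50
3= 3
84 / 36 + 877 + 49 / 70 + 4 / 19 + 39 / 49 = 24607441 / 27930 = 881.04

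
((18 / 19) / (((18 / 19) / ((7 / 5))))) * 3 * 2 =42 / 5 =8.40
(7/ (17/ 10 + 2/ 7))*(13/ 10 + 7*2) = 7497/ 139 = 53.94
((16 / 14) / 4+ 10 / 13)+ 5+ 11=1552 / 91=17.05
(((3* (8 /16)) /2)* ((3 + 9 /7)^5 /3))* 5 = 30375000 /16807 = 1807.28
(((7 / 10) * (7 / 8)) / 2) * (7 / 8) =343 / 1280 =0.27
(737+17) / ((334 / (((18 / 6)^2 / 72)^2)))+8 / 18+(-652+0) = -651.52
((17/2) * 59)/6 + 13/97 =97447/1164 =83.72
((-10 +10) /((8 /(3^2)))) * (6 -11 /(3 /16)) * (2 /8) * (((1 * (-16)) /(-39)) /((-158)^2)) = 0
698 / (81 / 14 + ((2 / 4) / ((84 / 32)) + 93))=29316 / 4157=7.05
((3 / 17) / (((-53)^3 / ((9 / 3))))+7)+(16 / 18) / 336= 6699312721 / 956683602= 7.00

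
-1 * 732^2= -535824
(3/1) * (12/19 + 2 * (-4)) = -420/19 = -22.11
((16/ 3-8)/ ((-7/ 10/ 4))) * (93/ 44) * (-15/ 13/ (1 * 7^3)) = -37200/ 343343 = -0.11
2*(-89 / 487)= -178 / 487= -0.37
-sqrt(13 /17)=-sqrt(221) /17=-0.87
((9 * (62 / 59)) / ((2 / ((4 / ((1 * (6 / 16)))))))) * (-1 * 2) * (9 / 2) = -26784 / 59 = -453.97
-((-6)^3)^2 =-46656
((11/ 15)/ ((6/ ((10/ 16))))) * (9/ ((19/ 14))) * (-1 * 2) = -77/ 76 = -1.01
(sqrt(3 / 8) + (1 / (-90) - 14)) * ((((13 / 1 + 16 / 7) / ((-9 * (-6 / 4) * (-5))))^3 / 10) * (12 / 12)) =0.02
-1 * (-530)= 530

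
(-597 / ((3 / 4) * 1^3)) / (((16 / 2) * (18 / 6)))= -199 / 6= -33.17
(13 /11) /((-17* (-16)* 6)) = 13 /17952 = 0.00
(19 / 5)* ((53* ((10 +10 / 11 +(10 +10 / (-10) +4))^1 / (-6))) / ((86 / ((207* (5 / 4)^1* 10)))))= -91370145 / 3784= -24146.44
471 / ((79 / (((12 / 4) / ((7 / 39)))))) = 55107 / 553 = 99.65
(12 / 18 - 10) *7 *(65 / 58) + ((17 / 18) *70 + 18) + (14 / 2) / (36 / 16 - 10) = 80825 / 8091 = 9.99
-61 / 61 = -1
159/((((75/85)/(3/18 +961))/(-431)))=-74650162.57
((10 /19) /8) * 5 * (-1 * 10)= -125 /38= -3.29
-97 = -97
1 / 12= 0.08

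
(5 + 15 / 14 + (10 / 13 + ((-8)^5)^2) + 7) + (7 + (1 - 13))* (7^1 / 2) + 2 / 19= 1856499607551 / 1729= 1073741820.45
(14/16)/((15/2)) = 7/60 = 0.12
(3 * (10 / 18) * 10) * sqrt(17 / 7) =25.97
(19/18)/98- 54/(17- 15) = -47609/1764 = -26.99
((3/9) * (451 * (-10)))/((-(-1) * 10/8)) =-3608/3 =-1202.67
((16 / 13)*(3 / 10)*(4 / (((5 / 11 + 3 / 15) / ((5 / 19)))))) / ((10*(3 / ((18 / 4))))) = 22 / 247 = 0.09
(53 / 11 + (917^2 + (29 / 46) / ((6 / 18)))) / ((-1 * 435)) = -425493229 / 220110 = -1933.09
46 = 46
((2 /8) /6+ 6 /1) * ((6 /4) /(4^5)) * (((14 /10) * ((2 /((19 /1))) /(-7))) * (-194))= 2813 /77824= 0.04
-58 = -58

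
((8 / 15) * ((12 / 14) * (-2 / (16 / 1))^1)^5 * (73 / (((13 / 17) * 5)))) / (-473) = 100521 / 330707977600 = 0.00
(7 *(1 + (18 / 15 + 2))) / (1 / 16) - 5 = 2327 / 5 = 465.40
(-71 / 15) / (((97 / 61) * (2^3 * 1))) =-4331 / 11640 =-0.37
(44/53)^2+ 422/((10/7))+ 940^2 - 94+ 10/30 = 37239015074/42135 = 883802.42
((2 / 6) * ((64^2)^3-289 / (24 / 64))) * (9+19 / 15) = 31748397895984 / 135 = 235173317748.03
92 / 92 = 1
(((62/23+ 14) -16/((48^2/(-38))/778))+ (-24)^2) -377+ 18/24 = 174605/414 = 421.75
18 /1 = 18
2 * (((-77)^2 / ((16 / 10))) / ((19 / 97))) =2875565 / 76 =37836.38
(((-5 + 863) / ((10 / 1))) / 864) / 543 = 143 / 781920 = 0.00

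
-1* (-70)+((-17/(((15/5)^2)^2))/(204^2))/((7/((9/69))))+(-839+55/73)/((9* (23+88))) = 1987862602643/28742572656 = 69.16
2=2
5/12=0.42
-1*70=-70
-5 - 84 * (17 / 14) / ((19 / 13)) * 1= -1421 / 19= -74.79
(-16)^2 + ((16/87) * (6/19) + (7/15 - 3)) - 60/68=252.64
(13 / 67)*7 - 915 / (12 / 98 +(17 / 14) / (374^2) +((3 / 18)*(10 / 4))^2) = -889401495451 / 287912333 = -3089.14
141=141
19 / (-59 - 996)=-19 / 1055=-0.02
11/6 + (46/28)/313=12085/6573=1.84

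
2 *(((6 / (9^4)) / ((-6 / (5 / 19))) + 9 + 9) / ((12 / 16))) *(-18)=-35901712 / 41553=-864.00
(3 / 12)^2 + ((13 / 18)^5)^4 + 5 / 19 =79240805900673468893668483 / 242216488111525485314310144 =0.33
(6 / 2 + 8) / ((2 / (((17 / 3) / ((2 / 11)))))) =2057 / 12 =171.42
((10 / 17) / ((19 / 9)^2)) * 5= 4050 / 6137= 0.66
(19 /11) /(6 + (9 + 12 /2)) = 19 /231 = 0.08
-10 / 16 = -5 / 8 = -0.62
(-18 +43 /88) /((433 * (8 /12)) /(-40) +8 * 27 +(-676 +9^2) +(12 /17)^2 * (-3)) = 6680235 /147904174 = 0.05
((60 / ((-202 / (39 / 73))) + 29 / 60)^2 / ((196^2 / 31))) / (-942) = -639401123359 / 7081968880898956800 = -0.00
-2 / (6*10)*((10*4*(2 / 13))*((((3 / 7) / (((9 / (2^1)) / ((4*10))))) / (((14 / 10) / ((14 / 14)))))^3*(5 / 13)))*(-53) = 135680000000 / 1610497161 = 84.25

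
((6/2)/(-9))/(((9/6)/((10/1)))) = -20/9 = -2.22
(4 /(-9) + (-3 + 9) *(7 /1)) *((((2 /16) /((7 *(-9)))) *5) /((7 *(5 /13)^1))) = -2431 /15876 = -0.15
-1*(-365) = 365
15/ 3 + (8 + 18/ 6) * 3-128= -90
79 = 79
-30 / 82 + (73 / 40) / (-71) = -0.39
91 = 91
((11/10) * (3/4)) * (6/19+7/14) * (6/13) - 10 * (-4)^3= 6326269/9880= 640.31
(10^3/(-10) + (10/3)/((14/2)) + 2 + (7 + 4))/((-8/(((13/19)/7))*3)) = 23621/67032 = 0.35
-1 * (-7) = 7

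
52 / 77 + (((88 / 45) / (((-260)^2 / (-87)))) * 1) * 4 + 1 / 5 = 4222349 / 4879875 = 0.87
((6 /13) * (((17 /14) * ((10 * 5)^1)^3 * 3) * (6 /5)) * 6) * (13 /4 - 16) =-1755675000 /91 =-19293131.87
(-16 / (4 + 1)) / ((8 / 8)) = -16 / 5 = -3.20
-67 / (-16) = 67 / 16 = 4.19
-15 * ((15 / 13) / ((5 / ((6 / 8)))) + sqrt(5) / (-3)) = -135 / 52 + 5 * sqrt(5) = 8.58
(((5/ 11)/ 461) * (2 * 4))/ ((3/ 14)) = 560/ 15213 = 0.04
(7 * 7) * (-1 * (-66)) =3234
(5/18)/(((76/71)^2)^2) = 127058405/600519168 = 0.21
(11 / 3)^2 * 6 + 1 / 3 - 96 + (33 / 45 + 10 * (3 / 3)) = -64 / 15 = -4.27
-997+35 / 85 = -16942 / 17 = -996.59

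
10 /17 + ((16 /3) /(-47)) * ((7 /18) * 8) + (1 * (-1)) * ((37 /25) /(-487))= 62574151 /262651275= 0.24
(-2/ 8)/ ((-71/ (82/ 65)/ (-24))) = -0.11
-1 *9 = -9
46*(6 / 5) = 276 / 5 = 55.20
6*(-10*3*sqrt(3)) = -180*sqrt(3) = -311.77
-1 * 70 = -70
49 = 49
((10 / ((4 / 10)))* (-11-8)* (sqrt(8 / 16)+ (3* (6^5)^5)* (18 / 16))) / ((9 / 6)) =-30384870331987368345600-475* sqrt(2) / 3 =-30384870331987368345823.92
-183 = -183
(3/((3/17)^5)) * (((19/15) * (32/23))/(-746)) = -431636528/10423485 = -41.41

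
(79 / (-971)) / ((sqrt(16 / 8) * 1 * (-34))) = 79 * sqrt(2) / 66028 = 0.00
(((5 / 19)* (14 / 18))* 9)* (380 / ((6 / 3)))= 350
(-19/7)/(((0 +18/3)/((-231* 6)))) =627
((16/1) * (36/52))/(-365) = -144/4745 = -0.03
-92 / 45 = -2.04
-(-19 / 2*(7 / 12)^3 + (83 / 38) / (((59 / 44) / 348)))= -2188802731 / 3874176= -564.97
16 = 16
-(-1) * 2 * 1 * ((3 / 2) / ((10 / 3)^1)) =9 / 10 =0.90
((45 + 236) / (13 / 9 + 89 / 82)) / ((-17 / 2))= -414756 / 31739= -13.07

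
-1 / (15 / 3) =-1 / 5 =-0.20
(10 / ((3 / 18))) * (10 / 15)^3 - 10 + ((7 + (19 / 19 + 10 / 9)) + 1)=161 / 9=17.89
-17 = -17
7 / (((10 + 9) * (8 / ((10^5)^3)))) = 875000000000000 / 19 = 46052631578947.37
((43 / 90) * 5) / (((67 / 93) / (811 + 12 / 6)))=361243 / 134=2695.84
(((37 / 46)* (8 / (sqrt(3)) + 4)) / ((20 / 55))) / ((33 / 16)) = 296 / 69 + 592* sqrt(3) / 207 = 9.24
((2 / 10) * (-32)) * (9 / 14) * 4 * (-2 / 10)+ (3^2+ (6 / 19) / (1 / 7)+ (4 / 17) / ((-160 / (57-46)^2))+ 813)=374115919 / 452200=827.32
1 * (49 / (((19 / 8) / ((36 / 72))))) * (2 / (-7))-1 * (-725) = 13719 / 19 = 722.05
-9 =-9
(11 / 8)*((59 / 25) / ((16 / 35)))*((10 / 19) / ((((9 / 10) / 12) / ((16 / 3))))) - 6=44404 / 171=259.67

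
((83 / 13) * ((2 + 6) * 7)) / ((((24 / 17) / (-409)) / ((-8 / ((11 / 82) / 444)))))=392205713984 / 143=2742697300.59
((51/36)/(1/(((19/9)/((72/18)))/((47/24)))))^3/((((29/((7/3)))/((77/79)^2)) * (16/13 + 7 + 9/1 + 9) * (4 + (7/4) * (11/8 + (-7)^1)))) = -35355428836/1273961287743759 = -0.00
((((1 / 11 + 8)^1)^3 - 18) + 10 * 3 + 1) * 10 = 7222720 / 1331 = 5426.54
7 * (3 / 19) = 21 / 19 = 1.11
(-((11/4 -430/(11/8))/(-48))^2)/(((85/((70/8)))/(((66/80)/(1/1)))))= -1302156247/367656960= -3.54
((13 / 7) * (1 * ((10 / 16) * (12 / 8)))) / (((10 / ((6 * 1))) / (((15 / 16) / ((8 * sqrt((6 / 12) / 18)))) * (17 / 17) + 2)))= 20241 / 7168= 2.82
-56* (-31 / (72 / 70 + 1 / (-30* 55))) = 646800 / 383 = 1688.77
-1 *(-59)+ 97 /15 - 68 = -38 /15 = -2.53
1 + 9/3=4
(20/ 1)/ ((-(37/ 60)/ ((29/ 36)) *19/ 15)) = -14500/ 703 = -20.63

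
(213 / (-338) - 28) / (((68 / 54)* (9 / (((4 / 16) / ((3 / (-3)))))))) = 29031 / 45968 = 0.63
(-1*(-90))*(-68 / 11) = -6120 / 11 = -556.36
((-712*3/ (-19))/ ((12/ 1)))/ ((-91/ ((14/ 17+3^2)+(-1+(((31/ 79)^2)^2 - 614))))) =71325086557838/ 1144859730833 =62.30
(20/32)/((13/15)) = 75/104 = 0.72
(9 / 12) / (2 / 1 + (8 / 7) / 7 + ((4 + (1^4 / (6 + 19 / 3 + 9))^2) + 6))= 0.06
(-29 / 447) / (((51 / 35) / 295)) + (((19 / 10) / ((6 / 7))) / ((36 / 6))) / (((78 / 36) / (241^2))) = 58622699527 / 5927220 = 9890.42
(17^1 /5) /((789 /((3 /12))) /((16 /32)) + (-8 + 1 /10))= 34 /63041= 0.00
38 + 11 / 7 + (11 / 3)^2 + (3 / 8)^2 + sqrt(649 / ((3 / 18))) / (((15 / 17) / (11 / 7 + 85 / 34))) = 214327 / 4032 + 323* sqrt(3894) / 70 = 341.10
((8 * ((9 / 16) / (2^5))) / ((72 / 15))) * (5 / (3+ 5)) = 75 / 4096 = 0.02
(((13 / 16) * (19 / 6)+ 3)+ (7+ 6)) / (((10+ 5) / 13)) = 23179 / 1440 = 16.10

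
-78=-78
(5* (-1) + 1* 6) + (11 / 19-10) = -160 / 19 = -8.42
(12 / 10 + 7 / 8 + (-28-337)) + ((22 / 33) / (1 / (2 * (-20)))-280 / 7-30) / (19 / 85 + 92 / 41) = -414921049 / 1031880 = -402.10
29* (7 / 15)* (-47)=-9541 / 15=-636.07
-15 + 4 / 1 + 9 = -2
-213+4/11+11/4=-9235/44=-209.89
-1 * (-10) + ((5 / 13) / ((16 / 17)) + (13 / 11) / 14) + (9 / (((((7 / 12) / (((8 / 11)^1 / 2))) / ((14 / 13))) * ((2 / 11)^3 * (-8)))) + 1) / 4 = -331057 / 16016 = -20.67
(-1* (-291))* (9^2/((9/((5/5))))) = 2619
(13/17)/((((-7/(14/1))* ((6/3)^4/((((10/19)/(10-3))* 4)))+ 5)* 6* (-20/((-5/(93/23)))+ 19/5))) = -7475/25303752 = -0.00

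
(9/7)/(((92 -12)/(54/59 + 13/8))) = 10791/264320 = 0.04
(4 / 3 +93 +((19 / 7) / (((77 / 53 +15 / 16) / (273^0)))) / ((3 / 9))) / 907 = 4160495 / 38608269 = 0.11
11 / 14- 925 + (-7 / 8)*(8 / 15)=-194183 / 210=-924.68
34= 34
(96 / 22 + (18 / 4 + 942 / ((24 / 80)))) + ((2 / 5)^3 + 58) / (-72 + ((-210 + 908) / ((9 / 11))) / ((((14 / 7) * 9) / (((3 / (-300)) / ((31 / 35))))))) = 3148.06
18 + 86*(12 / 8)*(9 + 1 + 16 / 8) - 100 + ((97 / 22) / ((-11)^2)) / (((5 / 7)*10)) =195125279 / 133100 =1466.01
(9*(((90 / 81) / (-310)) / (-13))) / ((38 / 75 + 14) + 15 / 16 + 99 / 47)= 56400 / 398909953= 0.00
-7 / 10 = -0.70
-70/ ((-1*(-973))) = -10/ 139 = -0.07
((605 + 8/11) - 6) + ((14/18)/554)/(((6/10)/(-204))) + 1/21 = 599.30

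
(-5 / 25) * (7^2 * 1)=-49 / 5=-9.80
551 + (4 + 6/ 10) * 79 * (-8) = -11781/ 5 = -2356.20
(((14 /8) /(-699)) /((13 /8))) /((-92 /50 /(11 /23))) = 1925 /4807023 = 0.00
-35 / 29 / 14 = -5 / 58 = -0.09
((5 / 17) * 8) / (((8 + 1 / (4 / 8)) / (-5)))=-20 / 17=-1.18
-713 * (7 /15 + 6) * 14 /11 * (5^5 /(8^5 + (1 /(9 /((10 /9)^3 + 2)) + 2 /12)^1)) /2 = -1323482186250 /4729876789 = -279.81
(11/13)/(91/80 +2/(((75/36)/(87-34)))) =0.02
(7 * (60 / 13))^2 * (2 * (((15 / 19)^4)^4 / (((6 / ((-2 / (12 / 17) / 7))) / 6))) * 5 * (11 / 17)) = -3034604660339355468750000 / 48746598892927977338089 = -62.25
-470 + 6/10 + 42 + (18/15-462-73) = -4806/5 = -961.20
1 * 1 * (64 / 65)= 64 / 65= 0.98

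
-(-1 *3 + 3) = 0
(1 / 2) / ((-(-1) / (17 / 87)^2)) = 289 / 15138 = 0.02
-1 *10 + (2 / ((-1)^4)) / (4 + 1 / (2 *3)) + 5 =-113 / 25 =-4.52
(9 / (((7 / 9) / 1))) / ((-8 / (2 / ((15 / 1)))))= -27 / 140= -0.19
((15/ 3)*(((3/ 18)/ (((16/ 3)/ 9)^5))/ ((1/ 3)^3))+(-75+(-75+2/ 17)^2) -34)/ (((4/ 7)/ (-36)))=-221699569378833/ 606076928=-365794.44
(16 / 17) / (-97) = -16 / 1649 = -0.01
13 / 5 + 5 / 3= 64 / 15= 4.27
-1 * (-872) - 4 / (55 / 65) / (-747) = 7165276 / 8217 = 872.01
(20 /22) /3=10 /33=0.30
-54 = -54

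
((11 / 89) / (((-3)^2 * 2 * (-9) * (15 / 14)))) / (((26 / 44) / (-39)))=1694 / 36045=0.05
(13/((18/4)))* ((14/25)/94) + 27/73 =298811/771975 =0.39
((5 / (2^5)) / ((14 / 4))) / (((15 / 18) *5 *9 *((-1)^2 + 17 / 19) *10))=19 / 302400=0.00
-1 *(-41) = 41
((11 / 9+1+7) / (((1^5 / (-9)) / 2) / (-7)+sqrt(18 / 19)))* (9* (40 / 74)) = -3974040 / 10572713+79062480* sqrt(38) / 10572713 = 45.72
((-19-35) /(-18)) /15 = 1 /5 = 0.20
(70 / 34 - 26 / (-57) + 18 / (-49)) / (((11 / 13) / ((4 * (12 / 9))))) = 21209968 / 1566873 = 13.54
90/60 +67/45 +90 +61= 13859/90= 153.99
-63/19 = -3.32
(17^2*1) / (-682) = -0.42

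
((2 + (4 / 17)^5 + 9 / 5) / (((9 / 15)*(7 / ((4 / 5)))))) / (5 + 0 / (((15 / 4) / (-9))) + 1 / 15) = 3854629 / 26977283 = 0.14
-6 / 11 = -0.55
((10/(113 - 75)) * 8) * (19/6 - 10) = -820/57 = -14.39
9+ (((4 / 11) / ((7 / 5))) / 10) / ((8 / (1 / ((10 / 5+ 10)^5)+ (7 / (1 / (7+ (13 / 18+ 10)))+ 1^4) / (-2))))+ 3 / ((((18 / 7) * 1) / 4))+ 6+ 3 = 1721620225 / 76640256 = 22.46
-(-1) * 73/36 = 73/36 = 2.03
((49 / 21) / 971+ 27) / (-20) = -39329 / 29130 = -1.35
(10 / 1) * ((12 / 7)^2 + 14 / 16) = 7475 / 196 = 38.14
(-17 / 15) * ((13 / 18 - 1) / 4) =17 / 216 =0.08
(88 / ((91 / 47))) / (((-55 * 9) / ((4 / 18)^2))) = -1504 / 331695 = -0.00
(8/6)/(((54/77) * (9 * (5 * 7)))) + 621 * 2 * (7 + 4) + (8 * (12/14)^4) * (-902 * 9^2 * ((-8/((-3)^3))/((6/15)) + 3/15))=-2477925845252/8751645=-283138.30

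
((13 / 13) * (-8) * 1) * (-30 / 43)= 240 / 43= 5.58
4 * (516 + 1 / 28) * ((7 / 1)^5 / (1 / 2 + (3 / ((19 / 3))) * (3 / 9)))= 1318297862 / 25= 52731914.48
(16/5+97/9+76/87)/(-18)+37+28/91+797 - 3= 253604477/305370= 830.48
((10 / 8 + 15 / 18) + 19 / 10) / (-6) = -239 / 360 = -0.66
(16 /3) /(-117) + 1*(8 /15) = 856 /1755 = 0.49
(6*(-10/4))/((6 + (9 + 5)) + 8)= -15/28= -0.54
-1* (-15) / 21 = 5 / 7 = 0.71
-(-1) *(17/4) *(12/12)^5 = 17/4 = 4.25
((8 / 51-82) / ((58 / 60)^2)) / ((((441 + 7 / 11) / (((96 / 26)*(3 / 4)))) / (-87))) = 47.78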